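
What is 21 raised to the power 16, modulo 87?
81

Repeated squaring. Binary of 16 = 10000.
21^1 ≡ 21 (mod 87); 21^2 ≡ 6 (mod 87); 21^4 ≡ 36 (mod 87); 21^8 ≡ 78 (mod 87); 21^16 ≡ 81 (mod 87)
21^16 = 21^16 ≡ 81 (mod 87)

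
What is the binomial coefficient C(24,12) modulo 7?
0

Using Lucas' theorem:
Write n=24 and k=12 in base 7:
n in base 7: [3, 3]
k in base 7: [1, 5]
C(24,12) mod 7 = ∏ C(n_i, k_i) mod 7
Digit binomials (mod 7): C(3,1) = 3; C(3,5) = 0 (k_i > n_i)
Product: 3 × 0 = 0 ≡ 0 (mod 7)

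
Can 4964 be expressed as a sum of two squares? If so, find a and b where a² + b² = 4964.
8² + 70² (a=8, b=70)

Factorization: 4964 = 2^2 × 17 × 73
By Fermat: n is sum of two squares iff every prime p ≡ 3 (mod 4) appears to even power.
All primes ≡ 3 (mod 4) appear to even power.
Search a = 0, 1, 2, … for 4964 - a² a perfect square: first hit at a = 8: 4964 - 64 = 4900 = 70².
4964 = 8² + 70² = 64 + 4900 ✓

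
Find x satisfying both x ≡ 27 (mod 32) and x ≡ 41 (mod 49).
923

Using Chinese Remainder Theorem:
M = 32 × 49 = 1568
M1 = 49, M2 = 32
y1 = 49^(-1) mod 32 = 17
y2 = 32^(-1) mod 49 = 23
x = (27×49×17 + 41×32×23) mod 1568 = 923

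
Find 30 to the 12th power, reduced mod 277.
169

Repeated squaring. Binary of 12 = 1100.
30^1 ≡ 30 (mod 277); 30^2 ≡ 69 (mod 277); 30^4 ≡ 52 (mod 277); 30^8 ≡ 211 (mod 277)
30^12 = 30^4 × 30^8 ≡ 169 (mod 277)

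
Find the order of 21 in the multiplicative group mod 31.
30

31 is prime, so ord(21) divides φ(31) = 30.
Divisors of 30: 1, 2, 3, 5, 6, 10, 15, 30.
Repeated squaring: 21^1 ≡ 21, 21^2 ≡ 7, 21^4 ≡ 18, 21^8 ≡ 14, 21^16 ≡ 10 (mod 31).
Test 21^d mod 31 for each divisor d in increasing order:
21^1 ≡ 21
21^2 ≡ 7
21^3 = 21^2·21^1 ≡ 23
21^5 = 21^4·21^1 ≡ 6
21^6 = 21^4·21^2 ≡ 2
21^10 = 21^8·21^2 ≡ 5
21^15 = 21^8·21^4·21^2·21^1 ≡ 30
21^30 = 21^16·21^8·21^4·21^2 ≡ 1  ← first divisor giving 1
The order is 30.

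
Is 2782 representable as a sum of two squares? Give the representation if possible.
Not possible

Factorization: 2782 = 2 × 13 × 107
By Fermat: n is sum of two squares iff every prime p ≡ 3 (mod 4) appears to even power.
Prime(s) ≡ 3 (mod 4) with odd exponent: [(107, 1)]
Therefore 2782 cannot be expressed as a² + b².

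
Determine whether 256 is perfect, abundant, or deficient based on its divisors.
deficient

Proper divisors of 256: sum = 1 + 2 + 4 + 8 + 16 + 32 + 64 + 128 = 255
Since 255 < 256, 256 is deficient.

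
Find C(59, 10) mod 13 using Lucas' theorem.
0

Using Lucas' theorem:
Write n=59 and k=10 in base 13:
n in base 13: [4, 7]
k in base 13: [0, 10]
C(59,10) mod 13 = ∏ C(n_i, k_i) mod 13
Digit binomials (mod 13): C(4,0) = 1; C(7,10) = 0 (k_i > n_i)
Product: 1 × 0 = 0 ≡ 0 (mod 13)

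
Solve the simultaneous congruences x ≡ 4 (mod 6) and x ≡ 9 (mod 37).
46

Using Chinese Remainder Theorem:
M = 6 × 37 = 222
M1 = 37, M2 = 6
y1 = 37^(-1) mod 6 = 1
y2 = 6^(-1) mod 37 = 31
x = (4×37×1 + 9×6×31) mod 222 = 46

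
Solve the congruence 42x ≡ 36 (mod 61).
x ≡ 27 (mod 61)

gcd(42, 61) = 1, which divides 36, so solutions exist.
Find 42^(-1) mod 61 by the extended Euclidean algorithm:
61 = 1 × 42 + 19  ⟹  19 = (1)·61 + (-1)·42
42 = 2 × 19 + 4  ⟹  4 = (-2)·61 + (3)·42
19 = 4 × 4 + 3  ⟹  3 = (9)·61 + (-13)·42
4 = 1 × 3 + 1  ⟹  1 = (-11)·61 + (16)·42
So (16)·42 ≡ 1 (mod 61), i.e. 42^(-1) ≡ 16 (mod 61).
x ≡ 16 × 36 = 576 ≡ 27 (mod 61).
Check: 42 × 27 = 1134 ≡ 36 (mod 61).
Unique solution: x ≡ 27 (mod 61)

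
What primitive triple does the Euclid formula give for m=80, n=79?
(159, 12640, 12641)

Euclid's formula: a = m² - n², b = 2mn, c = m² + n²
m = 80, n = 79
a = 80² - 79² = 6400 - 6241 = 159
b = 2 × 80 × 79 = 12640
c = 80² + 79² = 6400 + 6241 = 12641
Verification: 159² + 12640² = 25281 + 159769600 = 159794881 = 12641² ✓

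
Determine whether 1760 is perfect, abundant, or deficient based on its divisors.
abundant

Proper divisors of 1760: sum = 1 + 2 + 4 + 5 + 8 + 10 + 11 + 16 + ... + 220 + 352 + 440 + 880 (23 divisors) = 2776
Since 2776 > 1760, 1760 is abundant.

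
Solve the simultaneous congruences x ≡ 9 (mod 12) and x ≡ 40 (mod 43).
513

Using Chinese Remainder Theorem:
M = 12 × 43 = 516
M1 = 43, M2 = 12
y1 = 43^(-1) mod 12 = 7
y2 = 12^(-1) mod 43 = 18
x = (9×43×7 + 40×12×18) mod 516 = 513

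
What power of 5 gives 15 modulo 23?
17

Baby-step giant-step with step n = ⌈√23⌉ = 5.
Baby steps 5^j mod 23 (j:value) for j=0..4: 0:1, 1:5, 2:2, 3:10, 4:4.
Giant-step multiplier: 5^(-5) ≡ 5^(22-5) = 5^17 ≡ 15 (mod 23).
Giant steps γ_i = 15·15^i mod 23: γ_0=15, γ_1=18, γ_2=17, γ_3=2 (in table at j=2).
x = i·n + j = 3·5 + 2 = 17.
Check: 5^17 ≡ 15 (mod 23).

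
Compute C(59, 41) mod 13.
6

Using Lucas' theorem:
Write n=59 and k=41 in base 13:
n in base 13: [4, 7]
k in base 13: [3, 2]
C(59,41) mod 13 = ∏ C(n_i, k_i) mod 13
Digit binomials (mod 13): C(4,3) = 4; C(7,2) = 21 ≡ 8
Product: 4 × 8 = 32 ≡ 6 (mod 13)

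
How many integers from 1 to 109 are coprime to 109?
108

109 = 109
φ(n) = n × ∏(1 - 1/p) for each prime p dividing n
φ(109) = 109 × (1 - 1/109) = 108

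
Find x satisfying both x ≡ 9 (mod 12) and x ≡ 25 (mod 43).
369

Using Chinese Remainder Theorem:
M = 12 × 43 = 516
M1 = 43, M2 = 12
y1 = 43^(-1) mod 12 = 7
y2 = 12^(-1) mod 43 = 18
x = (9×43×7 + 25×12×18) mod 516 = 369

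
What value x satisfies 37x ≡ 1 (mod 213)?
190

gcd(37, 213) = 1, so the inverse exists.
Extended Euclidean algorithm on (213, 37):
213 = 5 × 37 + 28  ⟹  28 = (1)·213 + (-5)·37
37 = 1 × 28 + 9  ⟹  9 = (-1)·213 + (6)·37
28 = 3 × 9 + 1  ⟹  1 = (4)·213 + (-23)·37
So (-23)·37 ≡ 1 (mod 213), i.e. 37^(-1) ≡ -23 ≡ 190 (mod 213).
Check: 37 × 190 = 7030 ≡ 1 (mod 213)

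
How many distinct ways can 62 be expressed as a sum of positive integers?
1300156

p(n) counts ways to write n as a sum of positive integers (order ignored).
Euler's pentagonal recurrence: p(k) = p(k-1) + p(k-2) - p(k-5) - p(k-7) + p(k-12) + p(k-15) - ... (offsets j(3j∓1)/2, signs ++--, p(0)=1, p(<0)=0).
DP table for k = 0..61: p(0)=1, p(1)=1, p(2)=2, p(3)=3, p(4)=5, p(5)=7, p(6)=11, p(7)=15, p(8)=22, p(9)=30, p(10)=42, p(11)=56, p(12)=77, p(13)=101, p(14)=135, p(15)=176, p(16)=231, p(17)=297, p(18)=385, p(19)=490, p(20)=627, p(21)=792, p(22)=1002, p(23)=1255, p(24)=1575, p(25)=1958, p(26)=2436, p(27)=3010, p(28)=3718, p(29)=4565, p(30)=5604, p(31)=6842, p(32)=8349, p(33)=10143, p(34)=12310, p(35)=14883, p(36)=17977, p(37)=21637, p(38)=26015, p(39)=31185, p(40)=37338, p(41)=44583, p(42)=53174, p(43)=63261, p(44)=75175, p(45)=89134, p(46)=105558, p(47)=124754, p(48)=147273, p(49)=173525, p(50)=204226, p(51)=239943, p(52)=281589, p(53)=329931, p(54)=386155, p(55)=451276, p(56)=526823, p(57)=614154, p(58)=715220, p(59)=831820, p(60)=966467, p(61)=1121505.
Final step: p(62) = p(61) + p(60) - p(57) - p(55) + p(50) + p(47) - p(40) - p(36) + p(27) + p(22) - p(11) - p(5)
= 1121505 + 966467 - 614154 - 451276 + 204226 + 124754 - 37338 - 17977 + 3010 + 1002 - 56 - 7
= 1300156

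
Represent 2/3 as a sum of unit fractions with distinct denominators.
1/2 + 1/6

Greedy algorithm:
2/3: ceiling(3/2) = 2, use 1/2
1/6: ceiling(6/1) = 6, use 1/6
Result: 2/3 = 1/2 + 1/6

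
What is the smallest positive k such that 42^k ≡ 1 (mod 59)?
58

59 is prime, so ord(42) divides φ(59) = 58.
Divisors of 58: 1, 2, 29, 58.
Repeated squaring: 42^1 ≡ 42, 42^2 ≡ 53, 42^4 ≡ 36, 42^8 ≡ 57, 42^16 ≡ 4, 42^32 ≡ 16 (mod 59).
Test 42^d mod 59 for each divisor d in increasing order:
42^1 ≡ 42
42^2 ≡ 53
42^29 = 42^16·42^8·42^4·42^1 ≡ 58
42^58 = 42^32·42^16·42^8·42^2 ≡ 1  ← first divisor giving 1
The order is 58.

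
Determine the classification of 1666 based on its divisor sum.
deficient

Proper divisors of 1666: sum = 1 + 2 + 7 + 14 + 17 + 34 + 49 + 98 + 119 + 238 + 833 = 1412
Since 1412 < 1666, 1666 is deficient.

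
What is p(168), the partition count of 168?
228204732751

p(n) counts ways to write n as a sum of positive integers (order ignored).
Euler's pentagonal recurrence: p(k) = p(k-1) + p(k-2) - p(k-5) - p(k-7) + p(k-12) + p(k-15) - ... (offsets j(3j∓1)/2, signs ++--, p(0)=1, p(<0)=0).
DP table for k = 0..167: p(0)=1, p(1)=1, p(2)=2, p(3)=3, p(4)=5, p(5)=7, p(6)=11, p(7)=15, p(8)=22, p(9)=30, p(10)=42, p(11)=56, p(12)=77, p(13)=101, p(14)=135, p(15)=176, p(16)=231, p(17)=297, p(18)=385, p(19)=490, p(20)=627, p(21)=792, p(22)=1002, p(23)=1255, p(24)=1575, p(25)=1958, p(26)=2436, p(27)=3010, p(28)=3718, p(29)=4565, p(30)=5604, p(31)=6842, p(32)=8349, p(33)=10143, p(34)=12310, p(35)=14883, p(36)=17977, p(37)=21637, p(38)=26015, p(39)=31185, p(40)=37338, p(41)=44583, p(42)=53174, p(43)=63261, p(44)=75175, p(45)=89134, p(46)=105558, p(47)=124754, p(48)=147273, p(49)=173525, p(50)=204226, p(51)=239943, p(52)=281589, p(53)=329931, p(54)=386155, p(55)=451276, p(56)=526823, p(57)=614154, p(58)=715220, p(59)=831820, p(60)=966467, p(61)=1121505, p(62)=1300156, p(63)=1505499, p(64)=1741630, p(65)=2012558, p(66)=2323520, p(67)=2679689, p(68)=3087735, p(69)=3554345, p(70)=4087968, p(71)=4697205, p(72)=5392783, p(73)=6185689, p(74)=7089500, p(75)=8118264, p(76)=9289091, p(77)=10619863, p(78)=12132164, p(79)=13848650, p(80)=15796476, p(81)=18004327, p(82)=20506255, p(83)=23338469, p(84)=26543660, p(85)=30167357, p(86)=34262962, p(87)=38887673, p(88)=44108109, p(89)=49995925, p(90)=56634173, p(91)=64112359, p(92)=72533807, p(93)=82010177, p(94)=92669720, p(95)=104651419, p(96)=118114304, p(97)=133230930, p(98)=150198136, p(99)=169229875, p(100)=190569292, p(101)=214481126, p(102)=241265379, p(103)=271248950, p(104)=304801365, p(105)=342325709, p(106)=384276336, p(107)=431149389, p(108)=483502844, p(109)=541946240, p(110)=607163746, p(111)=679903203, p(112)=761002156, p(113)=851376628, p(114)=952050665, p(115)=1064144451, p(116)=1188908248, p(117)=1327710076, p(118)=1482074143, p(119)=1653668665, p(120)=1844349560, p(121)=2056148051, p(122)=2291320912, p(123)=2552338241, p(124)=2841940500, p(125)=3163127352, p(126)=3519222692, p(127)=3913864295, p(128)=4351078600, p(129)=4835271870, p(130)=5371315400, p(131)=5964539504, p(132)=6620830889, p(133)=7346629512, p(134)=8149040695, p(135)=9035836076, p(136)=10015581680, p(137)=11097645016, p(138)=12292341831, p(139)=13610949895, p(140)=15065878135, p(141)=16670689208, p(142)=18440293320, p(143)=20390982757, p(144)=22540654445, p(145)=24908858009, p(146)=27517052599, p(147)=30388671978, p(148)=33549419497, p(149)=37027355200, p(150)=40853235313, p(151)=45060624582, p(152)=49686288421, p(153)=54770336324, p(154)=60356673280, p(155)=66493182097, p(156)=73232243759, p(157)=80630964769, p(158)=88751778802, p(159)=97662728555, p(160)=107438159466, p(161)=118159068427, p(162)=129913904637, p(163)=142798995930, p(164)=156919475295, p(165)=172389800255, p(166)=189334822579, p(167)=207890420102.
Final step: p(168) = p(167) + p(166) - p(163) - p(161) + p(156) + p(153) - p(146) - p(142) + p(133) + p(128) - p(117) - p(111) + p(98) + p(91) - p(76) - p(68) + p(51) + p(42) - p(23) - p(13)
= 207890420102 + 189334822579 - 142798995930 - 118159068427 + 73232243759 + 54770336324 - 27517052599 - 18440293320 + 7346629512 + 4351078600 - 1327710076 - 679903203 + 150198136 + 64112359 - 9289091 - 3087735 + 239943 + 53174 - 1255 - 101
= 228204732751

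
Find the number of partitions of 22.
1002

p(n) counts ways to write n as a sum of positive integers (order ignored).
Euler's pentagonal recurrence: p(k) = p(k-1) + p(k-2) - p(k-5) - p(k-7) + p(k-12) + p(k-15) - ... (offsets j(3j∓1)/2, signs ++--, p(0)=1, p(<0)=0).
DP table for k = 0..21: p(0)=1, p(1)=1, p(2)=2, p(3)=3, p(4)=5, p(5)=7, p(6)=11, p(7)=15, p(8)=22, p(9)=30, p(10)=42, p(11)=56, p(12)=77, p(13)=101, p(14)=135, p(15)=176, p(16)=231, p(17)=297, p(18)=385, p(19)=490, p(20)=627, p(21)=792.
Final step: p(22) = p(21) + p(20) - p(17) - p(15) + p(10) + p(7) - p(0)
= 792 + 627 - 297 - 176 + 42 + 15 - 1
= 1002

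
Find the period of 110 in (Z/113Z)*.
112

113 is prime, so ord(110) divides φ(113) = 112.
Divisors of 112: 1, 2, 4, 7, 8, 14, 16, 28, 56, 112.
Repeated squaring: 110^1 ≡ 110, 110^2 ≡ 9, 110^4 ≡ 81, 110^8 ≡ 7, 110^16 ≡ 49, 110^32 ≡ 28, 110^64 ≡ 106 (mod 113).
Test 110^d mod 113 for each divisor d in increasing order:
110^1 ≡ 110
110^2 ≡ 9
110^4 ≡ 81
110^7 = 110^4·110^2·110^1 ≡ 73
110^8 ≡ 7
110^14 = 110^8·110^4·110^2 ≡ 18
110^16 ≡ 49
110^28 = 110^16·110^8·110^4 ≡ 98
110^56 = 110^32·110^16·110^8 ≡ 112
110^112 = 110^64·110^32·110^16 ≡ 1  ← first divisor giving 1
The order is 112.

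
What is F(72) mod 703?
589

Matrix identity: Q^n = [[F_(n+1), F_n], [F_n, F_(n-1)]] with Q = [[1,1],[1,0]].
n = 72 = 1001000₂. Square-and-multiply, entries mod 703:
Q^1 = [[1,1],[1,0]]
Q^2 = (Q^1)² = [[2,1],[1,1]]
Q^4 = (Q^2)² = [[5,3],[3,2]]
Q^9 = (Q^4)²·Q = [[55,34],[34,21]]
Q^18 = (Q^9)² = [[666,475],[475,191]]
Q^36 = (Q^18)² = [[628,38],[38,590]]
Q^72 = (Q^36)² = [[39,589],[589,153]]
F_72 mod 703 = Q^72[0][1] = 589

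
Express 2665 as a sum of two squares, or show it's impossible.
8² + 51² (a=8, b=51)

Factorization: 2665 = 5 × 13 × 41
By Fermat: n is sum of two squares iff every prime p ≡ 3 (mod 4) appears to even power.
All primes ≡ 3 (mod 4) appear to even power.
Search a = 0, 1, 2, … for 2665 - a² a perfect square: first hit at a = 8: 2665 - 64 = 2601 = 51².
2665 = 8² + 51² = 64 + 2601 ✓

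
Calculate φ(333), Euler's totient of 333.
216

333 = 3^2 × 37
φ(n) = n × ∏(1 - 1/p) for each prime p dividing n
φ(333) = 333 × (1 - 1/3) × (1 - 1/37) = 216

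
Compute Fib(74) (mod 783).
757

Matrix identity: Q^n = [[F_(n+1), F_n], [F_n, F_(n-1)]] with Q = [[1,1],[1,0]].
n = 74 = 1001010₂. Square-and-multiply, entries mod 783:
Q^1 = [[1,1],[1,0]]
Q^2 = (Q^1)² = [[2,1],[1,1]]
Q^4 = (Q^2)² = [[5,3],[3,2]]
Q^9 = (Q^4)²·Q = [[55,34],[34,21]]
Q^18 = (Q^9)² = [[266,235],[235,31]]
Q^37 = (Q^18)²·Q = [[26,701],[701,108]]
Q^74 = (Q^37)² = [[353,757],[757,379]]
F_74 mod 783 = Q^74[0][1] = 757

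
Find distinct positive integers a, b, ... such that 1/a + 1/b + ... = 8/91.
1/12 + 1/219 + 1/79716

Greedy algorithm:
8/91: ceiling(91/8) = 12, use 1/12
5/1092: ceiling(1092/5) = 219, use 1/219
1/79716: ceiling(79716/1) = 79716, use 1/79716
Result: 8/91 = 1/12 + 1/219 + 1/79716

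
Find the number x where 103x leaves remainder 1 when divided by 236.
55

gcd(103, 236) = 1, so the inverse exists.
Extended Euclidean algorithm on (236, 103):
236 = 2 × 103 + 30  ⟹  30 = (1)·236 + (-2)·103
103 = 3 × 30 + 13  ⟹  13 = (-3)·236 + (7)·103
30 = 2 × 13 + 4  ⟹  4 = (7)·236 + (-16)·103
13 = 3 × 4 + 1  ⟹  1 = (-24)·236 + (55)·103
So (55)·103 ≡ 1 (mod 236), i.e. 103^(-1) ≡ 55 (mod 236).
Check: 103 × 55 = 5665 ≡ 1 (mod 236)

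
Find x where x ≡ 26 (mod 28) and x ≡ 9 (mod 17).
26

Using Chinese Remainder Theorem:
M = 28 × 17 = 476
M1 = 17, M2 = 28
y1 = 17^(-1) mod 28 = 5
y2 = 28^(-1) mod 17 = 14
x = (26×17×5 + 9×28×14) mod 476 = 26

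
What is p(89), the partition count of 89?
49995925

p(n) counts ways to write n as a sum of positive integers (order ignored).
Euler's pentagonal recurrence: p(k) = p(k-1) + p(k-2) - p(k-5) - p(k-7) + p(k-12) + p(k-15) - ... (offsets j(3j∓1)/2, signs ++--, p(0)=1, p(<0)=0).
DP table for k = 0..88: p(0)=1, p(1)=1, p(2)=2, p(3)=3, p(4)=5, p(5)=7, p(6)=11, p(7)=15, p(8)=22, p(9)=30, p(10)=42, p(11)=56, p(12)=77, p(13)=101, p(14)=135, p(15)=176, p(16)=231, p(17)=297, p(18)=385, p(19)=490, p(20)=627, p(21)=792, p(22)=1002, p(23)=1255, p(24)=1575, p(25)=1958, p(26)=2436, p(27)=3010, p(28)=3718, p(29)=4565, p(30)=5604, p(31)=6842, p(32)=8349, p(33)=10143, p(34)=12310, p(35)=14883, p(36)=17977, p(37)=21637, p(38)=26015, p(39)=31185, p(40)=37338, p(41)=44583, p(42)=53174, p(43)=63261, p(44)=75175, p(45)=89134, p(46)=105558, p(47)=124754, p(48)=147273, p(49)=173525, p(50)=204226, p(51)=239943, p(52)=281589, p(53)=329931, p(54)=386155, p(55)=451276, p(56)=526823, p(57)=614154, p(58)=715220, p(59)=831820, p(60)=966467, p(61)=1121505, p(62)=1300156, p(63)=1505499, p(64)=1741630, p(65)=2012558, p(66)=2323520, p(67)=2679689, p(68)=3087735, p(69)=3554345, p(70)=4087968, p(71)=4697205, p(72)=5392783, p(73)=6185689, p(74)=7089500, p(75)=8118264, p(76)=9289091, p(77)=10619863, p(78)=12132164, p(79)=13848650, p(80)=15796476, p(81)=18004327, p(82)=20506255, p(83)=23338469, p(84)=26543660, p(85)=30167357, p(86)=34262962, p(87)=38887673, p(88)=44108109.
Final step: p(89) = p(88) + p(87) - p(84) - p(82) + p(77) + p(74) - p(67) - p(63) + p(54) + p(49) - p(38) - p(32) + p(19) + p(12)
= 44108109 + 38887673 - 26543660 - 20506255 + 10619863 + 7089500 - 2679689 - 1505499 + 386155 + 173525 - 26015 - 8349 + 490 + 77
= 49995925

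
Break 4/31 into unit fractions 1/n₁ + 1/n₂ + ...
1/8 + 1/248

Greedy algorithm:
4/31: ceiling(31/4) = 8, use 1/8
1/248: ceiling(248/1) = 248, use 1/248
Result: 4/31 = 1/8 + 1/248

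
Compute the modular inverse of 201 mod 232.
217

gcd(201, 232) = 1, so the inverse exists.
Extended Euclidean algorithm on (232, 201):
232 = 1 × 201 + 31  ⟹  31 = (1)·232 + (-1)·201
201 = 6 × 31 + 15  ⟹  15 = (-6)·232 + (7)·201
31 = 2 × 15 + 1  ⟹  1 = (13)·232 + (-15)·201
So (-15)·201 ≡ 1 (mod 232), i.e. 201^(-1) ≡ -15 ≡ 217 (mod 232).
Check: 201 × 217 = 43617 ≡ 1 (mod 232)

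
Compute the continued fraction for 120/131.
[0; 1, 10, 1, 10]

Euclidean algorithm steps:
120 = 0 × 131 + 120
131 = 1 × 120 + 11
120 = 10 × 11 + 10
11 = 1 × 10 + 1
10 = 10 × 1 + 0
Continued fraction: [0; 1, 10, 1, 10]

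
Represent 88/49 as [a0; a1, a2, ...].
[1; 1, 3, 1, 9]

Euclidean algorithm steps:
88 = 1 × 49 + 39
49 = 1 × 39 + 10
39 = 3 × 10 + 9
10 = 1 × 9 + 1
9 = 9 × 1 + 0
Continued fraction: [1; 1, 3, 1, 9]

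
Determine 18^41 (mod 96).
0

Repeated squaring. Binary of 41 = 101001.
18^1 ≡ 18 (mod 96); 18^2 ≡ 36 (mod 96); 18^4 ≡ 48 (mod 96); 18^8 ≡ 0 (mod 96); 18^16 ≡ 0 (mod 96); 18^32 ≡ 0 (mod 96)
18^41 = 18^1 × 18^8 × 18^32 ≡ 0 (mod 96)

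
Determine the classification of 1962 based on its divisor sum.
abundant

Proper divisors of 1962: sum = 1 + 2 + 3 + 6 + 9 + 18 + 109 + 218 + 327 + 654 + 981 = 2328
Since 2328 > 1962, 1962 is abundant.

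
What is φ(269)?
268

269 = 269
φ(n) = n × ∏(1 - 1/p) for each prime p dividing n
φ(269) = 269 × (1 - 1/269) = 268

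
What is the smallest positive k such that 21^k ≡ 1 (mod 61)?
12

61 is prime, so ord(21) divides φ(61) = 60.
Divisors of 60: 1, 2, 3, 4, 5, 6, 10, 12, 15, 20, 30, 60.
Repeated squaring: 21^1 ≡ 21, 21^2 ≡ 14, 21^4 ≡ 13, 21^8 ≡ 47, 21^16 ≡ 13, 21^32 ≡ 47 (mod 61).
Test 21^d mod 61 for each divisor d in increasing order:
21^1 ≡ 21
21^2 ≡ 14
21^3 = 21^2·21^1 ≡ 50
21^4 ≡ 13
21^5 = 21^4·21^1 ≡ 29
21^6 = 21^4·21^2 ≡ 60
21^10 = 21^8·21^2 ≡ 48
21^12 = 21^8·21^4 ≡ 1  ← first divisor giving 1
The order is 12.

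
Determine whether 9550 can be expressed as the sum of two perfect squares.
Not possible

Factorization: 9550 = 2 × 5^2 × 191
By Fermat: n is sum of two squares iff every prime p ≡ 3 (mod 4) appears to even power.
Prime(s) ≡ 3 (mod 4) with odd exponent: [(191, 1)]
Therefore 9550 cannot be expressed as a² + b².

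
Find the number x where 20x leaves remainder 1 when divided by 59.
3

gcd(20, 59) = 1, so the inverse exists.
Extended Euclidean algorithm on (59, 20):
59 = 2 × 20 + 19  ⟹  19 = (1)·59 + (-2)·20
20 = 1 × 19 + 1  ⟹  1 = (-1)·59 + (3)·20
So (3)·20 ≡ 1 (mod 59), i.e. 20^(-1) ≡ 3 (mod 59).
Check: 20 × 3 = 60 ≡ 1 (mod 59)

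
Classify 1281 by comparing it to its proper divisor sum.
deficient

Proper divisors of 1281: sum = 1 + 3 + 7 + 21 + 61 + 183 + 427 = 703
Since 703 < 1281, 1281 is deficient.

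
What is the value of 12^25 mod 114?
12

Repeated squaring. Binary of 25 = 11001.
12^1 ≡ 12 (mod 114); 12^2 ≡ 30 (mod 114); 12^4 ≡ 102 (mod 114); 12^8 ≡ 30 (mod 114); 12^16 ≡ 102 (mod 114)
12^25 = 12^1 × 12^8 × 12^16 ≡ 12 (mod 114)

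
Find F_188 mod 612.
429

Matrix identity: Q^n = [[F_(n+1), F_n], [F_n, F_(n-1)]] with Q = [[1,1],[1,0]].
n = 188 = 10111100₂. Square-and-multiply, entries mod 612:
Q^1 = [[1,1],[1,0]]
Q^2 = (Q^1)² = [[2,1],[1,1]]
Q^5 = (Q^2)²·Q = [[8,5],[5,3]]
Q^11 = (Q^5)²·Q = [[144,89],[89,55]]
Q^23 = (Q^11)²·Q = [[468,505],[505,575]]
Q^47 = (Q^23)²·Q = [[144,361],[361,395]]
Q^94 = (Q^47)² = [[505,575],[575,542]]
Q^188 = (Q^94)² = [[578,429],[429,149]]
F_188 mod 612 = Q^188[0][1] = 429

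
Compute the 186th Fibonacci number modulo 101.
27

Matrix identity: Q^n = [[F_(n+1), F_n], [F_n, F_(n-1)]] with Q = [[1,1],[1,0]].
n = 186 = 10111010₂. Square-and-multiply, entries mod 101:
Q^1 = [[1,1],[1,0]]
Q^2 = (Q^1)² = [[2,1],[1,1]]
Q^5 = (Q^2)²·Q = [[8,5],[5,3]]
Q^11 = (Q^5)²·Q = [[43,89],[89,55]]
Q^23 = (Q^11)²·Q = [[9,74],[74,36]]
Q^46 = (Q^23)² = [[2,98],[98,5]]
Q^93 = (Q^46)²·Q = [[93,13],[13,80]]
Q^186 = (Q^93)² = [[31,27],[27,4]]
F_186 mod 101 = Q^186[0][1] = 27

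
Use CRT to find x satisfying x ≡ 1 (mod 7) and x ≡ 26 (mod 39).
260

Using Chinese Remainder Theorem:
M = 7 × 39 = 273
M1 = 39, M2 = 7
y1 = 39^(-1) mod 7 = 2
y2 = 7^(-1) mod 39 = 28
x = (1×39×2 + 26×7×28) mod 273 = 260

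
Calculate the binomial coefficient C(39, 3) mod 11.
9

Using Lucas' theorem:
Write n=39 and k=3 in base 11:
n in base 11: [3, 6]
k in base 11: [0, 3]
C(39,3) mod 11 = ∏ C(n_i, k_i) mod 11
Digit binomials (mod 11): C(3,0) = 1; C(6,3) = 20 ≡ 9
Product: 1 × 9 = 9 ≡ 9 (mod 11)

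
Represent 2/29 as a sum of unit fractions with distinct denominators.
1/15 + 1/435

Greedy algorithm:
2/29: ceiling(29/2) = 15, use 1/15
1/435: ceiling(435/1) = 435, use 1/435
Result: 2/29 = 1/15 + 1/435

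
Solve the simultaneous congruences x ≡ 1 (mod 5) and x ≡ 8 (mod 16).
56

Using Chinese Remainder Theorem:
M = 5 × 16 = 80
M1 = 16, M2 = 5
y1 = 16^(-1) mod 5 = 1
y2 = 5^(-1) mod 16 = 13
x = (1×16×1 + 8×5×13) mod 80 = 56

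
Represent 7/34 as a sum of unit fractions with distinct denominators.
1/5 + 1/170

Greedy algorithm:
7/34: ceiling(34/7) = 5, use 1/5
1/170: ceiling(170/1) = 170, use 1/170
Result: 7/34 = 1/5 + 1/170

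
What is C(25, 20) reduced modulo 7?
0

Using Lucas' theorem:
Write n=25 and k=20 in base 7:
n in base 7: [3, 4]
k in base 7: [2, 6]
C(25,20) mod 7 = ∏ C(n_i, k_i) mod 7
Digit binomials (mod 7): C(3,2) = 3; C(4,6) = 0 (k_i > n_i)
Product: 3 × 0 = 0 ≡ 0 (mod 7)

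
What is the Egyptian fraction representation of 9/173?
1/20 + 1/495 + 1/342540

Greedy algorithm:
9/173: ceiling(173/9) = 20, use 1/20
7/3460: ceiling(3460/7) = 495, use 1/495
1/342540: ceiling(342540/1) = 342540, use 1/342540
Result: 9/173 = 1/20 + 1/495 + 1/342540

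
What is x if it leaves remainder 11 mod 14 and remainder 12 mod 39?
207

Using Chinese Remainder Theorem:
M = 14 × 39 = 546
M1 = 39, M2 = 14
y1 = 39^(-1) mod 14 = 9
y2 = 14^(-1) mod 39 = 14
x = (11×39×9 + 12×14×14) mod 546 = 207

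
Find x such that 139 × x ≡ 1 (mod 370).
189

gcd(139, 370) = 1, so the inverse exists.
Extended Euclidean algorithm on (370, 139):
370 = 2 × 139 + 92  ⟹  92 = (1)·370 + (-2)·139
139 = 1 × 92 + 47  ⟹  47 = (-1)·370 + (3)·139
92 = 1 × 47 + 45  ⟹  45 = (2)·370 + (-5)·139
47 = 1 × 45 + 2  ⟹  2 = (-3)·370 + (8)·139
45 = 22 × 2 + 1  ⟹  1 = (68)·370 + (-181)·139
So (-181)·139 ≡ 1 (mod 370), i.e. 139^(-1) ≡ -181 ≡ 189 (mod 370).
Check: 139 × 189 = 26271 ≡ 1 (mod 370)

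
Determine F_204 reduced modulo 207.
144

Matrix identity: Q^n = [[F_(n+1), F_n], [F_n, F_(n-1)]] with Q = [[1,1],[1,0]].
n = 204 = 11001100₂. Square-and-multiply, entries mod 207:
Q^1 = [[1,1],[1,0]]
Q^3 = (Q^1)²·Q = [[3,2],[2,1]]
Q^6 = (Q^3)² = [[13,8],[8,5]]
Q^12 = (Q^6)² = [[26,144],[144,89]]
Q^25 = (Q^12)²·Q = [[91,91],[91,0]]
Q^51 = (Q^25)²·Q = [[3,2],[2,1]]
Q^102 = (Q^51)² = [[13,8],[8,5]]
Q^204 = (Q^102)² = [[26,144],[144,89]]
F_204 mod 207 = Q^204[0][1] = 144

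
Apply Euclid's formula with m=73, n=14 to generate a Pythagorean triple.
(5133, 2044, 5525)

Euclid's formula: a = m² - n², b = 2mn, c = m² + n²
m = 73, n = 14
a = 73² - 14² = 5329 - 196 = 5133
b = 2 × 73 × 14 = 2044
c = 73² + 14² = 5329 + 196 = 5525
Verification: 5133² + 2044² = 26347689 + 4177936 = 30525625 = 5525² ✓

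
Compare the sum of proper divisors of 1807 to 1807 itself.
deficient

Proper divisors of 1807: sum = 1 + 13 + 139 = 153
Since 153 < 1807, 1807 is deficient.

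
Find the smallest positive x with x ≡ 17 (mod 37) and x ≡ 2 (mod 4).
54

Using Chinese Remainder Theorem:
M = 37 × 4 = 148
M1 = 4, M2 = 37
y1 = 4^(-1) mod 37 = 28
y2 = 37^(-1) mod 4 = 1
x = (17×4×28 + 2×37×1) mod 148 = 54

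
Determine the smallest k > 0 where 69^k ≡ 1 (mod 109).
108

109 is prime, so ord(69) divides φ(109) = 108.
Divisors of 108: 1, 2, 3, 4, 6, 9, 12, 18, 27, 36, 54, 108.
Repeated squaring: 69^1 ≡ 69, 69^2 ≡ 74, 69^4 ≡ 26, 69^8 ≡ 22, 69^16 ≡ 48, 69^32 ≡ 15, 69^64 ≡ 7 (mod 109).
Test 69^d mod 109 for each divisor d in increasing order:
69^1 ≡ 69
69^2 ≡ 74
69^3 = 69^2·69^1 ≡ 92
69^4 ≡ 26
69^6 = 69^4·69^2 ≡ 71
69^9 = 69^8·69^1 ≡ 101
69^12 = 69^8·69^4 ≡ 27
69^18 = 69^16·69^2 ≡ 64
69^27 = 69^16·69^8·69^2·69^1 ≡ 33
69^36 = 69^32·69^4 ≡ 63
69^54 = 69^32·69^16·69^4·69^2 ≡ 108
69^108 = 69^64·69^32·69^8·69^4 ≡ 1  ← first divisor giving 1
The order is 108.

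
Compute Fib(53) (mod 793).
379

Matrix identity: Q^n = [[F_(n+1), F_n], [F_n, F_(n-1)]] with Q = [[1,1],[1,0]].
n = 53 = 110101₂. Square-and-multiply, entries mod 793:
Q^1 = [[1,1],[1,0]]
Q^3 = (Q^1)²·Q = [[3,2],[2,1]]
Q^6 = (Q^3)² = [[13,8],[8,5]]
Q^13 = (Q^6)²·Q = [[377,233],[233,144]]
Q^26 = (Q^13)² = [[547,64],[64,483]]
Q^53 = (Q^26)²·Q = [[480,379],[379,101]]
F_53 mod 793 = Q^53[0][1] = 379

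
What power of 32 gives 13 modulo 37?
31

Baby-step giant-step with step n = ⌈√37⌉ = 7.
Baby steps 32^j mod 37 (j:value) for j=0..6: 0:1, 1:32, 2:25, 3:23, 4:33, 5:20, 6:11.
Giant-step multiplier: 32^(-7) ≡ 32^(36-7) = 32^29 ≡ 2 (mod 37).
Giant steps γ_i = 13·2^i mod 37: γ_0=13, γ_1=26, γ_2=15, γ_3=30, γ_4=23 (in table at j=3).
x = i·n + j = 4·7 + 3 = 31.
Check: 32^31 ≡ 13 (mod 37).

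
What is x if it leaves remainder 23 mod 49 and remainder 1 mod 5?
121

Using Chinese Remainder Theorem:
M = 49 × 5 = 245
M1 = 5, M2 = 49
y1 = 5^(-1) mod 49 = 10
y2 = 49^(-1) mod 5 = 4
x = (23×5×10 + 1×49×4) mod 245 = 121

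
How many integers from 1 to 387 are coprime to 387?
252

387 = 3^2 × 43
φ(n) = n × ∏(1 - 1/p) for each prime p dividing n
φ(387) = 387 × (1 - 1/3) × (1 - 1/43) = 252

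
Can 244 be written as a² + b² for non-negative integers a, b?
10² + 12² (a=10, b=12)

Factorization: 244 = 2^2 × 61
By Fermat: n is sum of two squares iff every prime p ≡ 3 (mod 4) appears to even power.
All primes ≡ 3 (mod 4) appear to even power.
Search a = 0, 1, 2, … for 244 - a² a perfect square: first hit at a = 10: 244 - 100 = 144 = 12².
244 = 10² + 12² = 100 + 144 ✓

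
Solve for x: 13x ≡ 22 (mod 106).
x ≡ 18 (mod 106)

gcd(13, 106) = 1, which divides 22, so solutions exist.
Find 13^(-1) mod 106 by the extended Euclidean algorithm:
106 = 8 × 13 + 2  ⟹  2 = (1)·106 + (-8)·13
13 = 6 × 2 + 1  ⟹  1 = (-6)·106 + (49)·13
So (49)·13 ≡ 1 (mod 106), i.e. 13^(-1) ≡ 49 (mod 106).
x ≡ 49 × 22 = 1078 ≡ 18 (mod 106).
Check: 13 × 18 = 234 ≡ 22 (mod 106).
Unique solution: x ≡ 18 (mod 106)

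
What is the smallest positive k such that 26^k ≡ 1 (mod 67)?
33

67 is prime, so ord(26) divides φ(67) = 66.
Divisors of 66: 1, 2, 3, 6, 11, 22, 33, 66.
Repeated squaring: 26^1 ≡ 26, 26^2 ≡ 6, 26^4 ≡ 36, 26^8 ≡ 23, 26^16 ≡ 60, 26^32 ≡ 49, 26^64 ≡ 56 (mod 67).
Test 26^d mod 67 for each divisor d in increasing order:
26^1 ≡ 26
26^2 ≡ 6
26^3 = 26^2·26^1 ≡ 22
26^6 = 26^4·26^2 ≡ 15
26^11 = 26^8·26^2·26^1 ≡ 37
26^22 = 26^16·26^4·26^2 ≡ 29
26^33 = 26^32·26^1 ≡ 1  ← first divisor giving 1
The order is 33.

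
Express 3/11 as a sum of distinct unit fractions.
1/4 + 1/44

Greedy algorithm:
3/11: ceiling(11/3) = 4, use 1/4
1/44: ceiling(44/1) = 44, use 1/44
Result: 3/11 = 1/4 + 1/44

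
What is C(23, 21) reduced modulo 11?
0

Using Lucas' theorem:
Write n=23 and k=21 in base 11:
n in base 11: [2, 1]
k in base 11: [1, 10]
C(23,21) mod 11 = ∏ C(n_i, k_i) mod 11
Digit binomials (mod 11): C(2,1) = 2; C(1,10) = 0 (k_i > n_i)
Product: 2 × 0 = 0 ≡ 0 (mod 11)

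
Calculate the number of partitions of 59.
831820

p(n) counts ways to write n as a sum of positive integers (order ignored).
Euler's pentagonal recurrence: p(k) = p(k-1) + p(k-2) - p(k-5) - p(k-7) + p(k-12) + p(k-15) - ... (offsets j(3j∓1)/2, signs ++--, p(0)=1, p(<0)=0).
DP table for k = 0..58: p(0)=1, p(1)=1, p(2)=2, p(3)=3, p(4)=5, p(5)=7, p(6)=11, p(7)=15, p(8)=22, p(9)=30, p(10)=42, p(11)=56, p(12)=77, p(13)=101, p(14)=135, p(15)=176, p(16)=231, p(17)=297, p(18)=385, p(19)=490, p(20)=627, p(21)=792, p(22)=1002, p(23)=1255, p(24)=1575, p(25)=1958, p(26)=2436, p(27)=3010, p(28)=3718, p(29)=4565, p(30)=5604, p(31)=6842, p(32)=8349, p(33)=10143, p(34)=12310, p(35)=14883, p(36)=17977, p(37)=21637, p(38)=26015, p(39)=31185, p(40)=37338, p(41)=44583, p(42)=53174, p(43)=63261, p(44)=75175, p(45)=89134, p(46)=105558, p(47)=124754, p(48)=147273, p(49)=173525, p(50)=204226, p(51)=239943, p(52)=281589, p(53)=329931, p(54)=386155, p(55)=451276, p(56)=526823, p(57)=614154, p(58)=715220.
Final step: p(59) = p(58) + p(57) - p(54) - p(52) + p(47) + p(44) - p(37) - p(33) + p(24) + p(19) - p(8) - p(2)
= 715220 + 614154 - 386155 - 281589 + 124754 + 75175 - 21637 - 10143 + 1575 + 490 - 22 - 2
= 831820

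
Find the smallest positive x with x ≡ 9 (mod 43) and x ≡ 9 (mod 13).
9

Using Chinese Remainder Theorem:
M = 43 × 13 = 559
M1 = 13, M2 = 43
y1 = 13^(-1) mod 43 = 10
y2 = 43^(-1) mod 13 = 10
x = (9×13×10 + 9×43×10) mod 559 = 9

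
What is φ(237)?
156

237 = 3 × 79
φ(n) = n × ∏(1 - 1/p) for each prime p dividing n
φ(237) = 237 × (1 - 1/3) × (1 - 1/79) = 156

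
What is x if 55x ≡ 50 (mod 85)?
x ≡ 4 (mod 17)

gcd(55, 85) = 5, which divides 50, so solutions exist.
Divide through by 5: 11x ≡ 10 (mod 17).
Find 11^(-1) mod 17 by the extended Euclidean algorithm:
17 = 1 × 11 + 6  ⟹  6 = (1)·17 + (-1)·11
11 = 1 × 6 + 5  ⟹  5 = (-1)·17 + (2)·11
6 = 1 × 5 + 1  ⟹  1 = (2)·17 + (-3)·11
So (-3)·11 ≡ 1 (mod 17), i.e. 11^(-1) ≡ -3 ≡ 14 (mod 17).
x ≡ 14 × 10 = 140 ≡ 4 (mod 17).
Check: 55 × 4 = 220 ≡ 50 (mod 85).
x ≡ 4 (mod 17), giving 5 solutions mod 85.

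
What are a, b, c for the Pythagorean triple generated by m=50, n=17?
(2211, 1700, 2789)

Euclid's formula: a = m² - n², b = 2mn, c = m² + n²
m = 50, n = 17
a = 50² - 17² = 2500 - 289 = 2211
b = 2 × 50 × 17 = 1700
c = 50² + 17² = 2500 + 289 = 2789
Verification: 2211² + 1700² = 4888521 + 2890000 = 7778521 = 2789² ✓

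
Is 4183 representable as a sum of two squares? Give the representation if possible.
Not possible

Factorization: 4183 = 47 × 89
By Fermat: n is sum of two squares iff every prime p ≡ 3 (mod 4) appears to even power.
Prime(s) ≡ 3 (mod 4) with odd exponent: [(47, 1)]
Therefore 4183 cannot be expressed as a² + b².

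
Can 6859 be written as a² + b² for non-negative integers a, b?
Not possible

Factorization: 6859 = 19^3
By Fermat: n is sum of two squares iff every prime p ≡ 3 (mod 4) appears to even power.
Prime(s) ≡ 3 (mod 4) with odd exponent: [(19, 3)]
Therefore 6859 cannot be expressed as a² + b².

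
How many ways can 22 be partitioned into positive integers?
1002

p(n) counts ways to write n as a sum of positive integers (order ignored).
Euler's pentagonal recurrence: p(k) = p(k-1) + p(k-2) - p(k-5) - p(k-7) + p(k-12) + p(k-15) - ... (offsets j(3j∓1)/2, signs ++--, p(0)=1, p(<0)=0).
DP table for k = 0..21: p(0)=1, p(1)=1, p(2)=2, p(3)=3, p(4)=5, p(5)=7, p(6)=11, p(7)=15, p(8)=22, p(9)=30, p(10)=42, p(11)=56, p(12)=77, p(13)=101, p(14)=135, p(15)=176, p(16)=231, p(17)=297, p(18)=385, p(19)=490, p(20)=627, p(21)=792.
Final step: p(22) = p(21) + p(20) - p(17) - p(15) + p(10) + p(7) - p(0)
= 792 + 627 - 297 - 176 + 42 + 15 - 1
= 1002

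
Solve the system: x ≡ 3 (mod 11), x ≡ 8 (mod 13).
47

Using Chinese Remainder Theorem:
M = 11 × 13 = 143
M1 = 13, M2 = 11
y1 = 13^(-1) mod 11 = 6
y2 = 11^(-1) mod 13 = 6
x = (3×13×6 + 8×11×6) mod 143 = 47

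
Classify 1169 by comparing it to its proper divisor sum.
deficient

Proper divisors of 1169: sum = 1 + 7 + 167 = 175
Since 175 < 1169, 1169 is deficient.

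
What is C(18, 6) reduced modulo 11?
7

Using Lucas' theorem:
Write n=18 and k=6 in base 11:
n in base 11: [1, 7]
k in base 11: [0, 6]
C(18,6) mod 11 = ∏ C(n_i, k_i) mod 11
Digit binomials (mod 11): C(1,0) = 1; C(7,6) = 7
Product: 1 × 7 = 7 ≡ 7 (mod 11)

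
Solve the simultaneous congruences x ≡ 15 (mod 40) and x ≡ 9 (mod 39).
1335

Using Chinese Remainder Theorem:
M = 40 × 39 = 1560
M1 = 39, M2 = 40
y1 = 39^(-1) mod 40 = 39
y2 = 40^(-1) mod 39 = 1
x = (15×39×39 + 9×40×1) mod 1560 = 1335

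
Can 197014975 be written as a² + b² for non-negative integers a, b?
Not possible

Factorization: 197014975 = 5^2 × 199^3
By Fermat: n is sum of two squares iff every prime p ≡ 3 (mod 4) appears to even power.
Prime(s) ≡ 3 (mod 4) with odd exponent: [(199, 3)]
Therefore 197014975 cannot be expressed as a² + b².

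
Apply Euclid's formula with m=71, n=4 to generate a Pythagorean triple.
(5025, 568, 5057)

Euclid's formula: a = m² - n², b = 2mn, c = m² + n²
m = 71, n = 4
a = 71² - 4² = 5041 - 16 = 5025
b = 2 × 71 × 4 = 568
c = 71² + 4² = 5041 + 16 = 5057
Verification: 5025² + 568² = 25250625 + 322624 = 25573249 = 5057² ✓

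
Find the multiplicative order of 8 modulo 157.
52

157 is prime, so ord(8) divides φ(157) = 156.
Divisors of 156: 1, 2, 3, 4, 6, 12, 13, 26, 39, 52, 78, 156.
Repeated squaring: 8^1 ≡ 8, 8^2 ≡ 64, 8^4 ≡ 14, 8^8 ≡ 39, 8^16 ≡ 108, 8^32 ≡ 46, 8^64 ≡ 75, 8^128 ≡ 130 (mod 157).
Test 8^d mod 157 for each divisor d in increasing order:
8^1 ≡ 8
8^2 ≡ 64
8^3 = 8^2·8^1 ≡ 41
8^4 ≡ 14
8^6 = 8^4·8^2 ≡ 111
8^12 = 8^8·8^4 ≡ 75
8^13 = 8^8·8^4·8^1 ≡ 129
8^26 = 8^16·8^8·8^2 ≡ 156
8^39 = 8^32·8^4·8^2·8^1 ≡ 28
8^52 = 8^32·8^16·8^4 ≡ 1  ← first divisor giving 1
The order is 52.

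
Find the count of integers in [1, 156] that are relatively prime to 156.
48

156 = 2^2 × 3 × 13
φ(n) = n × ∏(1 - 1/p) for each prime p dividing n
φ(156) = 156 × (1 - 1/2) × (1 - 1/3) × (1 - 1/13) = 48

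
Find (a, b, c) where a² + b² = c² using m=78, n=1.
(6083, 156, 6085)

Euclid's formula: a = m² - n², b = 2mn, c = m² + n²
m = 78, n = 1
a = 78² - 1² = 6084 - 1 = 6083
b = 2 × 78 × 1 = 156
c = 78² + 1² = 6084 + 1 = 6085
Verification: 6083² + 156² = 37002889 + 24336 = 37027225 = 6085² ✓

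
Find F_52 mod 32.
3

Matrix identity: Q^n = [[F_(n+1), F_n], [F_n, F_(n-1)]] with Q = [[1,1],[1,0]].
n = 52 = 110100₂. Square-and-multiply, entries mod 32:
Q^1 = [[1,1],[1,0]]
Q^3 = (Q^1)²·Q = [[3,2],[2,1]]
Q^6 = (Q^3)² = [[13,8],[8,5]]
Q^13 = (Q^6)²·Q = [[25,9],[9,16]]
Q^26 = (Q^13)² = [[2,17],[17,17]]
Q^52 = (Q^26)² = [[5,3],[3,2]]
F_52 mod 32 = Q^52[0][1] = 3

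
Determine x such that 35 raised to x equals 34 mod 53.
7

Baby-step giant-step with step n = ⌈√53⌉ = 8.
Baby steps 35^j mod 53 (j:value) for j=0..7: 0:1, 1:35, 2:6, 3:51, 4:36, 5:41, 6:4, 7:34.
h = 34 is already in the table at j=7, so x = 7.
Check: 35^7 ≡ 34 (mod 53).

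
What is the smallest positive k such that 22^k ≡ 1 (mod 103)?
34

103 is prime, so ord(22) divides φ(103) = 102.
Divisors of 102: 1, 2, 3, 6, 17, 34, 51, 102.
Repeated squaring: 22^1 ≡ 22, 22^2 ≡ 72, 22^4 ≡ 34, 22^8 ≡ 23, 22^16 ≡ 14, 22^32 ≡ 93, 22^64 ≡ 100 (mod 103).
Test 22^d mod 103 for each divisor d in increasing order:
22^1 ≡ 22
22^2 ≡ 72
22^3 = 22^2·22^1 ≡ 39
22^6 = 22^4·22^2 ≡ 79
22^17 = 22^16·22^1 ≡ 102
22^34 = 22^32·22^2 ≡ 1  ← first divisor giving 1
The order is 34.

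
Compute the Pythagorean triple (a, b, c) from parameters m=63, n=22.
(3485, 2772, 4453)

Euclid's formula: a = m² - n², b = 2mn, c = m² + n²
m = 63, n = 22
a = 63² - 22² = 3969 - 484 = 3485
b = 2 × 63 × 22 = 2772
c = 63² + 22² = 3969 + 484 = 4453
Verification: 3485² + 2772² = 12145225 + 7683984 = 19829209 = 4453² ✓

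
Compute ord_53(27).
52

53 is prime, so ord(27) divides φ(53) = 52.
Divisors of 52: 1, 2, 4, 13, 26, 52.
Repeated squaring: 27^1 ≡ 27, 27^2 ≡ 40, 27^4 ≡ 10, 27^8 ≡ 47, 27^16 ≡ 36, 27^32 ≡ 24 (mod 53).
Test 27^d mod 53 for each divisor d in increasing order:
27^1 ≡ 27
27^2 ≡ 40
27^4 ≡ 10
27^13 = 27^8·27^4·27^1 ≡ 23
27^26 = 27^16·27^8·27^2 ≡ 52
27^52 = 27^32·27^16·27^4 ≡ 1  ← first divisor giving 1
The order is 52.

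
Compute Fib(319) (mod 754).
89

Matrix identity: Q^n = [[F_(n+1), F_n], [F_n, F_(n-1)]] with Q = [[1,1],[1,0]].
n = 319 = 100111111₂. Square-and-multiply, entries mod 754:
Q^1 = [[1,1],[1,0]]
Q^2 = (Q^1)² = [[2,1],[1,1]]
Q^4 = (Q^2)² = [[5,3],[3,2]]
Q^9 = (Q^4)²·Q = [[55,34],[34,21]]
Q^19 = (Q^9)²·Q = [[733,411],[411,322]]
Q^39 = (Q^19)²·Q = [[521,466],[466,55]]
Q^79 = (Q^39)²·Q = [[751,5],[5,746]]
Q^159 = (Q^79)²·Q = [[733,34],[34,699]]
Q^319 = (Q^159)²·Q = [[521,89],[89,432]]
F_319 mod 754 = Q^319[0][1] = 89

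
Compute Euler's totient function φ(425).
320

425 = 5^2 × 17
φ(n) = n × ∏(1 - 1/p) for each prime p dividing n
φ(425) = 425 × (1 - 1/5) × (1 - 1/17) = 320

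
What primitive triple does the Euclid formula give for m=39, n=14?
(1325, 1092, 1717)

Euclid's formula: a = m² - n², b = 2mn, c = m² + n²
m = 39, n = 14
a = 39² - 14² = 1521 - 196 = 1325
b = 2 × 39 × 14 = 1092
c = 39² + 14² = 1521 + 196 = 1717
Verification: 1325² + 1092² = 1755625 + 1192464 = 2948089 = 1717² ✓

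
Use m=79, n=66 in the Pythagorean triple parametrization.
(1885, 10428, 10597)

Euclid's formula: a = m² - n², b = 2mn, c = m² + n²
m = 79, n = 66
a = 79² - 66² = 6241 - 4356 = 1885
b = 2 × 79 × 66 = 10428
c = 79² + 66² = 6241 + 4356 = 10597
Verification: 1885² + 10428² = 3553225 + 108743184 = 112296409 = 10597² ✓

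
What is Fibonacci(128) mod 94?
47

Matrix identity: Q^n = [[F_(n+1), F_n], [F_n, F_(n-1)]] with Q = [[1,1],[1,0]].
n = 128 = 10000000₂. Square-and-multiply, entries mod 94:
Q^1 = [[1,1],[1,0]]
Q^2 = (Q^1)² = [[2,1],[1,1]]
Q^4 = (Q^2)² = [[5,3],[3,2]]
Q^8 = (Q^4)² = [[34,21],[21,13]]
Q^16 = (Q^8)² = [[93,47],[47,46]]
Q^32 = (Q^16)² = [[48,47],[47,1]]
Q^64 = (Q^32)² = [[1,47],[47,48]]
Q^128 = (Q^64)² = [[48,47],[47,1]]
F_128 mod 94 = Q^128[0][1] = 47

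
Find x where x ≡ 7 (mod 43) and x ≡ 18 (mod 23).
179

Using Chinese Remainder Theorem:
M = 43 × 23 = 989
M1 = 23, M2 = 43
y1 = 23^(-1) mod 43 = 15
y2 = 43^(-1) mod 23 = 15
x = (7×23×15 + 18×43×15) mod 989 = 179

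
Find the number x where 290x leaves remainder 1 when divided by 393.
248

gcd(290, 393) = 1, so the inverse exists.
Extended Euclidean algorithm on (393, 290):
393 = 1 × 290 + 103  ⟹  103 = (1)·393 + (-1)·290
290 = 2 × 103 + 84  ⟹  84 = (-2)·393 + (3)·290
103 = 1 × 84 + 19  ⟹  19 = (3)·393 + (-4)·290
84 = 4 × 19 + 8  ⟹  8 = (-14)·393 + (19)·290
19 = 2 × 8 + 3  ⟹  3 = (31)·393 + (-42)·290
8 = 2 × 3 + 2  ⟹  2 = (-76)·393 + (103)·290
3 = 1 × 2 + 1  ⟹  1 = (107)·393 + (-145)·290
So (-145)·290 ≡ 1 (mod 393), i.e. 290^(-1) ≡ -145 ≡ 248 (mod 393).
Check: 290 × 248 = 71920 ≡ 1 (mod 393)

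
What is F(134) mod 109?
76

Matrix identity: Q^n = [[F_(n+1), F_n], [F_n, F_(n-1)]] with Q = [[1,1],[1,0]].
n = 134 = 10000110₂. Square-and-multiply, entries mod 109:
Q^1 = [[1,1],[1,0]]
Q^2 = (Q^1)² = [[2,1],[1,1]]
Q^4 = (Q^2)² = [[5,3],[3,2]]
Q^8 = (Q^4)² = [[34,21],[21,13]]
Q^16 = (Q^8)² = [[71,6],[6,65]]
Q^33 = (Q^16)²·Q = [[7,63],[63,53]]
Q^67 = (Q^33)²·Q = [[59,94],[94,74]]
Q^134 = (Q^67)² = [[0,76],[76,33]]
F_134 mod 109 = Q^134[0][1] = 76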